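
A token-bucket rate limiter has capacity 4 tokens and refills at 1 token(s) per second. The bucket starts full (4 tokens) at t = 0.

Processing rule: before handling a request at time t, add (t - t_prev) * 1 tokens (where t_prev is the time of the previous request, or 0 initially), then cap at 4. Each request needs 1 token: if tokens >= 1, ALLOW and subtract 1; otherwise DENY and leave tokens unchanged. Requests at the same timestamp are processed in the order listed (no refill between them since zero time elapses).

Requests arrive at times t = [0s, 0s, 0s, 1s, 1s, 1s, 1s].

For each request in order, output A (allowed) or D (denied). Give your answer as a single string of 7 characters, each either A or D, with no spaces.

Simulating step by step:
  req#1 t=0s: ALLOW
  req#2 t=0s: ALLOW
  req#3 t=0s: ALLOW
  req#4 t=1s: ALLOW
  req#5 t=1s: ALLOW
  req#6 t=1s: DENY
  req#7 t=1s: DENY

Answer: AAAAADD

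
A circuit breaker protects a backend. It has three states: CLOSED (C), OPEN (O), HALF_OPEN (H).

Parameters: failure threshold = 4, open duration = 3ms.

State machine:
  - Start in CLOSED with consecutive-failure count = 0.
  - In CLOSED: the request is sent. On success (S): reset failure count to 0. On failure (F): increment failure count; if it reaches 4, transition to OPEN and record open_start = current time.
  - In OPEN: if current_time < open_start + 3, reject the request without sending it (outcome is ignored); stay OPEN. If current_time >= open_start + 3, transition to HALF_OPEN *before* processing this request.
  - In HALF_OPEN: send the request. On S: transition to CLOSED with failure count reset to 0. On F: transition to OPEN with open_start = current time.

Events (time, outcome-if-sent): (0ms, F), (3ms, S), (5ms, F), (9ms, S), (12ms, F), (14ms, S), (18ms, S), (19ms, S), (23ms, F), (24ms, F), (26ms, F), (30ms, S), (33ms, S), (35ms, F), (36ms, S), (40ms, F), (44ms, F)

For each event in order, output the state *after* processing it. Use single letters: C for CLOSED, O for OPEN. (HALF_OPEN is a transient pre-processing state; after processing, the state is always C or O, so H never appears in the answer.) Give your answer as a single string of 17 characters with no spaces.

Answer: CCCCCCCCCCCCCCCCC

Derivation:
State after each event:
  event#1 t=0ms outcome=F: state=CLOSED
  event#2 t=3ms outcome=S: state=CLOSED
  event#3 t=5ms outcome=F: state=CLOSED
  event#4 t=9ms outcome=S: state=CLOSED
  event#5 t=12ms outcome=F: state=CLOSED
  event#6 t=14ms outcome=S: state=CLOSED
  event#7 t=18ms outcome=S: state=CLOSED
  event#8 t=19ms outcome=S: state=CLOSED
  event#9 t=23ms outcome=F: state=CLOSED
  event#10 t=24ms outcome=F: state=CLOSED
  event#11 t=26ms outcome=F: state=CLOSED
  event#12 t=30ms outcome=S: state=CLOSED
  event#13 t=33ms outcome=S: state=CLOSED
  event#14 t=35ms outcome=F: state=CLOSED
  event#15 t=36ms outcome=S: state=CLOSED
  event#16 t=40ms outcome=F: state=CLOSED
  event#17 t=44ms outcome=F: state=CLOSED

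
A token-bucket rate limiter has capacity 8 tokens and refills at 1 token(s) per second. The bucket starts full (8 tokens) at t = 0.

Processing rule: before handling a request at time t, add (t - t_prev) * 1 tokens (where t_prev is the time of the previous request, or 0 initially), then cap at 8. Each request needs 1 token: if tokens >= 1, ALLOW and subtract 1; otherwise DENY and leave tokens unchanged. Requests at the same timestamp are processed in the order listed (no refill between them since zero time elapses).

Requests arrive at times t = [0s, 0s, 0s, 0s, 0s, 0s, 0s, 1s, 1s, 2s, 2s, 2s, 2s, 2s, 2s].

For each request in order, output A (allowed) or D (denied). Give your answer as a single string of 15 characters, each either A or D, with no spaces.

Answer: AAAAAAAAAADDDDD

Derivation:
Simulating step by step:
  req#1 t=0s: ALLOW
  req#2 t=0s: ALLOW
  req#3 t=0s: ALLOW
  req#4 t=0s: ALLOW
  req#5 t=0s: ALLOW
  req#6 t=0s: ALLOW
  req#7 t=0s: ALLOW
  req#8 t=1s: ALLOW
  req#9 t=1s: ALLOW
  req#10 t=2s: ALLOW
  req#11 t=2s: DENY
  req#12 t=2s: DENY
  req#13 t=2s: DENY
  req#14 t=2s: DENY
  req#15 t=2s: DENY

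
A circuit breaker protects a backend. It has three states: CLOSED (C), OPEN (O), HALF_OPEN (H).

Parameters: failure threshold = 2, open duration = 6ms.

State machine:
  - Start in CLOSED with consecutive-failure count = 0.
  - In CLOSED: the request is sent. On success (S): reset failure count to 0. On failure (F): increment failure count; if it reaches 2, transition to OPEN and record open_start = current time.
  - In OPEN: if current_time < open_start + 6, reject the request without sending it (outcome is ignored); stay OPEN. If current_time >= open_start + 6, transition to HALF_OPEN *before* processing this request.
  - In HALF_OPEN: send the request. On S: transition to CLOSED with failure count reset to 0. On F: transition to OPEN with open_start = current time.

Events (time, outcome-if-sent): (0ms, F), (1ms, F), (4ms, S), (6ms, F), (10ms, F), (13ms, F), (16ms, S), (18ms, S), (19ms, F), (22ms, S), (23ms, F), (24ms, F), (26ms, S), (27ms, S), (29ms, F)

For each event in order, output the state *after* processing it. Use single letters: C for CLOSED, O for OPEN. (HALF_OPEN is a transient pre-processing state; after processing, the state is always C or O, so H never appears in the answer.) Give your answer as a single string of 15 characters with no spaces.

Answer: COOOOOCCCCCOOOO

Derivation:
State after each event:
  event#1 t=0ms outcome=F: state=CLOSED
  event#2 t=1ms outcome=F: state=OPEN
  event#3 t=4ms outcome=S: state=OPEN
  event#4 t=6ms outcome=F: state=OPEN
  event#5 t=10ms outcome=F: state=OPEN
  event#6 t=13ms outcome=F: state=OPEN
  event#7 t=16ms outcome=S: state=CLOSED
  event#8 t=18ms outcome=S: state=CLOSED
  event#9 t=19ms outcome=F: state=CLOSED
  event#10 t=22ms outcome=S: state=CLOSED
  event#11 t=23ms outcome=F: state=CLOSED
  event#12 t=24ms outcome=F: state=OPEN
  event#13 t=26ms outcome=S: state=OPEN
  event#14 t=27ms outcome=S: state=OPEN
  event#15 t=29ms outcome=F: state=OPEN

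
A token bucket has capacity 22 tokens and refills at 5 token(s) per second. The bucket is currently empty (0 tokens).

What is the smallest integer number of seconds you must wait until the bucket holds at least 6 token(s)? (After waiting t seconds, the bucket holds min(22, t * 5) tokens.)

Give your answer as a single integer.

Answer: 2

Derivation:
Need t * 5 >= 6, so t >= 6/5.
Smallest integer t = ceil(6/5) = 2.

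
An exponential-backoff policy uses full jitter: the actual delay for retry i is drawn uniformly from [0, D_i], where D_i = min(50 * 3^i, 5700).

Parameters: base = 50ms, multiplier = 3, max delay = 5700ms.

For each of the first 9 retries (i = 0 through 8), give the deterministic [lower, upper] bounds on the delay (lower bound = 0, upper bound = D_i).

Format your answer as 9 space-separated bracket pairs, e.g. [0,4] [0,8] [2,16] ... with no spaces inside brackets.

Answer: [0,50] [0,150] [0,450] [0,1350] [0,4050] [0,5700] [0,5700] [0,5700] [0,5700]

Derivation:
Computing bounds per retry:
  i=0: D_i=min(50*3^0,5700)=50, bounds=[0,50]
  i=1: D_i=min(50*3^1,5700)=150, bounds=[0,150]
  i=2: D_i=min(50*3^2,5700)=450, bounds=[0,450]
  i=3: D_i=min(50*3^3,5700)=1350, bounds=[0,1350]
  i=4: D_i=min(50*3^4,5700)=4050, bounds=[0,4050]
  i=5: D_i=min(50*3^5,5700)=5700, bounds=[0,5700]
  i=6: D_i=min(50*3^6,5700)=5700, bounds=[0,5700]
  i=7: D_i=min(50*3^7,5700)=5700, bounds=[0,5700]
  i=8: D_i=min(50*3^8,5700)=5700, bounds=[0,5700]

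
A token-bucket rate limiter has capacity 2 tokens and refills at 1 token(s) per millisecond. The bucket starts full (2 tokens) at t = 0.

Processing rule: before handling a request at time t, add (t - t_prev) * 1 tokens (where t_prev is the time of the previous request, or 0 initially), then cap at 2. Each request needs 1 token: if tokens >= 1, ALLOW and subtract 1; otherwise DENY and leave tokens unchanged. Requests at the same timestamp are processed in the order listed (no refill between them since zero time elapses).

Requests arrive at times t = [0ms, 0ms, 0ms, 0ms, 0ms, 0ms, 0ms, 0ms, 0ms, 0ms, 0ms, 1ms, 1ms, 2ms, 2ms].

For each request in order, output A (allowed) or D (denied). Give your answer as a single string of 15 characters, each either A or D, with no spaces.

Simulating step by step:
  req#1 t=0ms: ALLOW
  req#2 t=0ms: ALLOW
  req#3 t=0ms: DENY
  req#4 t=0ms: DENY
  req#5 t=0ms: DENY
  req#6 t=0ms: DENY
  req#7 t=0ms: DENY
  req#8 t=0ms: DENY
  req#9 t=0ms: DENY
  req#10 t=0ms: DENY
  req#11 t=0ms: DENY
  req#12 t=1ms: ALLOW
  req#13 t=1ms: DENY
  req#14 t=2ms: ALLOW
  req#15 t=2ms: DENY

Answer: AADDDDDDDDDADAD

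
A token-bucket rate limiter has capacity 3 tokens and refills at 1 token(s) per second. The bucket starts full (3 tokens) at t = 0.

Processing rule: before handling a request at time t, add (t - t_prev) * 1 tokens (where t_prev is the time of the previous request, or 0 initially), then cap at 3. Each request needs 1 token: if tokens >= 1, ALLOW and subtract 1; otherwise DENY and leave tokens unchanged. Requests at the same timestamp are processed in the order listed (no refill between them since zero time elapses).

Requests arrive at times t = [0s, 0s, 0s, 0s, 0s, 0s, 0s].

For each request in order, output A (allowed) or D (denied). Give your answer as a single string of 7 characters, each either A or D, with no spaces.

Answer: AAADDDD

Derivation:
Simulating step by step:
  req#1 t=0s: ALLOW
  req#2 t=0s: ALLOW
  req#3 t=0s: ALLOW
  req#4 t=0s: DENY
  req#5 t=0s: DENY
  req#6 t=0s: DENY
  req#7 t=0s: DENY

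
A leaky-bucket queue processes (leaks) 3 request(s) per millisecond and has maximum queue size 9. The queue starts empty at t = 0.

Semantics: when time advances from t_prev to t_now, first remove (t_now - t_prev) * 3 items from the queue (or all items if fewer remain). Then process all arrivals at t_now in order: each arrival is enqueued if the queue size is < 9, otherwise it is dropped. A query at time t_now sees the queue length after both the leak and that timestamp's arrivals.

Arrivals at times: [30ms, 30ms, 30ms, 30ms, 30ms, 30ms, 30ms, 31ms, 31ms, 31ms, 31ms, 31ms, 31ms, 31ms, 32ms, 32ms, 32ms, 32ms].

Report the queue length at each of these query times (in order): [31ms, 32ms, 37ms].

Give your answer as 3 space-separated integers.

Answer: 9 9 0

Derivation:
Queue lengths at query times:
  query t=31ms: backlog = 9
  query t=32ms: backlog = 9
  query t=37ms: backlog = 0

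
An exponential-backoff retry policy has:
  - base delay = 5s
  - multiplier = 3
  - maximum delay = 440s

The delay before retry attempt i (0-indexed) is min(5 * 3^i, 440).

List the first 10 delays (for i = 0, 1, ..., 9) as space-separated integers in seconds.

Computing each delay:
  i=0: min(5*3^0, 440) = 5
  i=1: min(5*3^1, 440) = 15
  i=2: min(5*3^2, 440) = 45
  i=3: min(5*3^3, 440) = 135
  i=4: min(5*3^4, 440) = 405
  i=5: min(5*3^5, 440) = 440
  i=6: min(5*3^6, 440) = 440
  i=7: min(5*3^7, 440) = 440
  i=8: min(5*3^8, 440) = 440
  i=9: min(5*3^9, 440) = 440

Answer: 5 15 45 135 405 440 440 440 440 440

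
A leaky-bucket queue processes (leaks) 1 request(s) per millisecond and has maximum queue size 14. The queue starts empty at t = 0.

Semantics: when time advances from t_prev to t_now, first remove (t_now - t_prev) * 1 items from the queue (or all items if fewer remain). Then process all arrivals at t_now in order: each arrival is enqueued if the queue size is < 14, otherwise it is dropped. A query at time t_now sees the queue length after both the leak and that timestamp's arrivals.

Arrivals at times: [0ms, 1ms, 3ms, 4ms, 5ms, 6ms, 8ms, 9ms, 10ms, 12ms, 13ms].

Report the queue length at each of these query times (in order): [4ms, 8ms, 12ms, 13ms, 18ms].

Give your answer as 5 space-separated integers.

Queue lengths at query times:
  query t=4ms: backlog = 1
  query t=8ms: backlog = 1
  query t=12ms: backlog = 1
  query t=13ms: backlog = 1
  query t=18ms: backlog = 0

Answer: 1 1 1 1 0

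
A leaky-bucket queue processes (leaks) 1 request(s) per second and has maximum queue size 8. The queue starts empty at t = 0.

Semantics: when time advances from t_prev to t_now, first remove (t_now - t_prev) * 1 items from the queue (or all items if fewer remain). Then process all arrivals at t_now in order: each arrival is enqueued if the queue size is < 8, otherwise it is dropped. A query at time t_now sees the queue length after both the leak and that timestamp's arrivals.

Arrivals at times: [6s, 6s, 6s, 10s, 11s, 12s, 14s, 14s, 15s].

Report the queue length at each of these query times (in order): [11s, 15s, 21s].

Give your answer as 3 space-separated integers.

Queue lengths at query times:
  query t=11s: backlog = 1
  query t=15s: backlog = 2
  query t=21s: backlog = 0

Answer: 1 2 0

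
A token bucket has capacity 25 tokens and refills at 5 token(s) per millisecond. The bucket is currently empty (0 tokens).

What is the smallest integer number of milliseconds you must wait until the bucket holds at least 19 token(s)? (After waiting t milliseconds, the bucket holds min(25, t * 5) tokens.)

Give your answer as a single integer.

Need t * 5 >= 19, so t >= 19/5.
Smallest integer t = ceil(19/5) = 4.

Answer: 4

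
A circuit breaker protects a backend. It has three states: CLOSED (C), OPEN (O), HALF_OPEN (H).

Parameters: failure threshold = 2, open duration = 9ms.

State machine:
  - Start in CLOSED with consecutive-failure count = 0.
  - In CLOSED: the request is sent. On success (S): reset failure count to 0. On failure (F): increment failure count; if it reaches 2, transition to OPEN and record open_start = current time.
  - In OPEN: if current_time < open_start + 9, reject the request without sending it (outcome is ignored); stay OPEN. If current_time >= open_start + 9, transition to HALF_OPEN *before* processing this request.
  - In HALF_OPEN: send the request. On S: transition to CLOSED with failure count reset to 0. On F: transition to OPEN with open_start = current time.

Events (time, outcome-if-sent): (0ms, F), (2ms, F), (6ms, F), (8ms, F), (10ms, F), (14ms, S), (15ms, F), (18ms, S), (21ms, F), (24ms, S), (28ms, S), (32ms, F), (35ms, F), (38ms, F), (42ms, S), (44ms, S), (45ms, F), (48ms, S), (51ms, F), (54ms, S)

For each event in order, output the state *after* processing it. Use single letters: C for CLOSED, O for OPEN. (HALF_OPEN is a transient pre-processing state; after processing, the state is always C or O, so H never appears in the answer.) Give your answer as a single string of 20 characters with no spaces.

Answer: COOOOCCCCCCCOOOCCCCC

Derivation:
State after each event:
  event#1 t=0ms outcome=F: state=CLOSED
  event#2 t=2ms outcome=F: state=OPEN
  event#3 t=6ms outcome=F: state=OPEN
  event#4 t=8ms outcome=F: state=OPEN
  event#5 t=10ms outcome=F: state=OPEN
  event#6 t=14ms outcome=S: state=CLOSED
  event#7 t=15ms outcome=F: state=CLOSED
  event#8 t=18ms outcome=S: state=CLOSED
  event#9 t=21ms outcome=F: state=CLOSED
  event#10 t=24ms outcome=S: state=CLOSED
  event#11 t=28ms outcome=S: state=CLOSED
  event#12 t=32ms outcome=F: state=CLOSED
  event#13 t=35ms outcome=F: state=OPEN
  event#14 t=38ms outcome=F: state=OPEN
  event#15 t=42ms outcome=S: state=OPEN
  event#16 t=44ms outcome=S: state=CLOSED
  event#17 t=45ms outcome=F: state=CLOSED
  event#18 t=48ms outcome=S: state=CLOSED
  event#19 t=51ms outcome=F: state=CLOSED
  event#20 t=54ms outcome=S: state=CLOSED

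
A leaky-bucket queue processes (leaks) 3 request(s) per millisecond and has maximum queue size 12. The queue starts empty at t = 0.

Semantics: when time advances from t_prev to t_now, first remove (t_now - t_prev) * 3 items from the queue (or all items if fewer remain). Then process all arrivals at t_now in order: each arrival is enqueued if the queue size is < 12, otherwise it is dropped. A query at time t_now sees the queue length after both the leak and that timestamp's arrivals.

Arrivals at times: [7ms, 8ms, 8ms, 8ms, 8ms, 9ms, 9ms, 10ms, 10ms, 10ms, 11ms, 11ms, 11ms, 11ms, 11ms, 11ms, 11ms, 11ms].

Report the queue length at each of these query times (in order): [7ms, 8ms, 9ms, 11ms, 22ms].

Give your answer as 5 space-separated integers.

Queue lengths at query times:
  query t=7ms: backlog = 1
  query t=8ms: backlog = 4
  query t=9ms: backlog = 3
  query t=11ms: backlog = 8
  query t=22ms: backlog = 0

Answer: 1 4 3 8 0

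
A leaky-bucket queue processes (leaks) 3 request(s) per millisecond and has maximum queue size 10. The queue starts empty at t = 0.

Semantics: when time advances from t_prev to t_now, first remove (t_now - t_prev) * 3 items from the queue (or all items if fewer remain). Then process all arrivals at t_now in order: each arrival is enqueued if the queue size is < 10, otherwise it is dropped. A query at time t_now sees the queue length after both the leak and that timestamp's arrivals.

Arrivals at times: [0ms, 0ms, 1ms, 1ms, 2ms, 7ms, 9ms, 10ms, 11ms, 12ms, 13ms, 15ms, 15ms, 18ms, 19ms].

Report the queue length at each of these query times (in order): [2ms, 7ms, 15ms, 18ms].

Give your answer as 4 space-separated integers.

Answer: 1 1 2 1

Derivation:
Queue lengths at query times:
  query t=2ms: backlog = 1
  query t=7ms: backlog = 1
  query t=15ms: backlog = 2
  query t=18ms: backlog = 1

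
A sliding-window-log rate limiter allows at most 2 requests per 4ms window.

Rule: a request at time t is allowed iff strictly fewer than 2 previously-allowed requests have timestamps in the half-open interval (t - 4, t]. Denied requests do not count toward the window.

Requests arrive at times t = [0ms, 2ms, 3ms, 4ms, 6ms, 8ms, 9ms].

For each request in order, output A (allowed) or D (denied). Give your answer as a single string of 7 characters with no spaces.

Answer: AADAAAD

Derivation:
Tracking allowed requests in the window:
  req#1 t=0ms: ALLOW
  req#2 t=2ms: ALLOW
  req#3 t=3ms: DENY
  req#4 t=4ms: ALLOW
  req#5 t=6ms: ALLOW
  req#6 t=8ms: ALLOW
  req#7 t=9ms: DENY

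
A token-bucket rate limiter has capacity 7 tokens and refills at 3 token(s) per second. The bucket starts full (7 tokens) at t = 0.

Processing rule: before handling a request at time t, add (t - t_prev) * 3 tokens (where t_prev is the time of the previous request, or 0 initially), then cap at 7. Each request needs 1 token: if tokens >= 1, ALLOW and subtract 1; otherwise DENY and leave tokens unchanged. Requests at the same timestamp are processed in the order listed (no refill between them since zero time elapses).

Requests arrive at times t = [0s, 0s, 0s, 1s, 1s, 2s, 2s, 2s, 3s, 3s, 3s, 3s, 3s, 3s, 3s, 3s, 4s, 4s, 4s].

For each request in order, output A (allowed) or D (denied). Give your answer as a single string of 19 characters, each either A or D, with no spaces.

Simulating step by step:
  req#1 t=0s: ALLOW
  req#2 t=0s: ALLOW
  req#3 t=0s: ALLOW
  req#4 t=1s: ALLOW
  req#5 t=1s: ALLOW
  req#6 t=2s: ALLOW
  req#7 t=2s: ALLOW
  req#8 t=2s: ALLOW
  req#9 t=3s: ALLOW
  req#10 t=3s: ALLOW
  req#11 t=3s: ALLOW
  req#12 t=3s: ALLOW
  req#13 t=3s: ALLOW
  req#14 t=3s: ALLOW
  req#15 t=3s: ALLOW
  req#16 t=3s: DENY
  req#17 t=4s: ALLOW
  req#18 t=4s: ALLOW
  req#19 t=4s: ALLOW

Answer: AAAAAAAAAAAAAAADAAA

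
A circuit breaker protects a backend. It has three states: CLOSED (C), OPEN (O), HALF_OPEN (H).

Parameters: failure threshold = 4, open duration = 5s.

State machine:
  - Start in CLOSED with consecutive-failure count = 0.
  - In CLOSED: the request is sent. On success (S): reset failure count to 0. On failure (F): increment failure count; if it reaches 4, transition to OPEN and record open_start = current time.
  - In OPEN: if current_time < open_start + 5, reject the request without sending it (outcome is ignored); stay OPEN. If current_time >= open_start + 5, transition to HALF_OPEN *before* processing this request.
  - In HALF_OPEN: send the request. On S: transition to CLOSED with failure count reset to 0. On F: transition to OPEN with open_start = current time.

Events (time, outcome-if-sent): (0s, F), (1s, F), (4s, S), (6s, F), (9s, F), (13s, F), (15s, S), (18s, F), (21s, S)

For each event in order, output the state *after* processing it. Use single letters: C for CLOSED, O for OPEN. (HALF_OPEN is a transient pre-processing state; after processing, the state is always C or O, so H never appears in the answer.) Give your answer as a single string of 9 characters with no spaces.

State after each event:
  event#1 t=0s outcome=F: state=CLOSED
  event#2 t=1s outcome=F: state=CLOSED
  event#3 t=4s outcome=S: state=CLOSED
  event#4 t=6s outcome=F: state=CLOSED
  event#5 t=9s outcome=F: state=CLOSED
  event#6 t=13s outcome=F: state=CLOSED
  event#7 t=15s outcome=S: state=CLOSED
  event#8 t=18s outcome=F: state=CLOSED
  event#9 t=21s outcome=S: state=CLOSED

Answer: CCCCCCCCC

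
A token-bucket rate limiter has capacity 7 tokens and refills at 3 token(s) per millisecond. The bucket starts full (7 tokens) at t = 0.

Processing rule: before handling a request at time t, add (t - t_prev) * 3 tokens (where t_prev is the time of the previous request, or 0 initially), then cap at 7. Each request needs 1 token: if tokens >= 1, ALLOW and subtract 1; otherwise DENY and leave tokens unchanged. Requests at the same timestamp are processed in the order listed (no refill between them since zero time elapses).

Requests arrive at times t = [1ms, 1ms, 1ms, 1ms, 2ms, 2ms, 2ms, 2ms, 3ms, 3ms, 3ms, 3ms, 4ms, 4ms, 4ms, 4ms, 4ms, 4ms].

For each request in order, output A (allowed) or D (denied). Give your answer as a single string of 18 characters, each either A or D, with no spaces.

Answer: AAAAAAAAAAAAAAAADD

Derivation:
Simulating step by step:
  req#1 t=1ms: ALLOW
  req#2 t=1ms: ALLOW
  req#3 t=1ms: ALLOW
  req#4 t=1ms: ALLOW
  req#5 t=2ms: ALLOW
  req#6 t=2ms: ALLOW
  req#7 t=2ms: ALLOW
  req#8 t=2ms: ALLOW
  req#9 t=3ms: ALLOW
  req#10 t=3ms: ALLOW
  req#11 t=3ms: ALLOW
  req#12 t=3ms: ALLOW
  req#13 t=4ms: ALLOW
  req#14 t=4ms: ALLOW
  req#15 t=4ms: ALLOW
  req#16 t=4ms: ALLOW
  req#17 t=4ms: DENY
  req#18 t=4ms: DENY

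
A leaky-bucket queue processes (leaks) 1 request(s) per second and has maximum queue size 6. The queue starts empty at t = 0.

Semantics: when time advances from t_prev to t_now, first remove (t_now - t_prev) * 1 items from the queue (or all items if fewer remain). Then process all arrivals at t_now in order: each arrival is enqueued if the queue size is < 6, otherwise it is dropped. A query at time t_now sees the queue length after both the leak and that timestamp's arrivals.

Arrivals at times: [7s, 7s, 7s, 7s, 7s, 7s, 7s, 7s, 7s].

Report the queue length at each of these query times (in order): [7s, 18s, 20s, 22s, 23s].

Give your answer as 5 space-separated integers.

Answer: 6 0 0 0 0

Derivation:
Queue lengths at query times:
  query t=7s: backlog = 6
  query t=18s: backlog = 0
  query t=20s: backlog = 0
  query t=22s: backlog = 0
  query t=23s: backlog = 0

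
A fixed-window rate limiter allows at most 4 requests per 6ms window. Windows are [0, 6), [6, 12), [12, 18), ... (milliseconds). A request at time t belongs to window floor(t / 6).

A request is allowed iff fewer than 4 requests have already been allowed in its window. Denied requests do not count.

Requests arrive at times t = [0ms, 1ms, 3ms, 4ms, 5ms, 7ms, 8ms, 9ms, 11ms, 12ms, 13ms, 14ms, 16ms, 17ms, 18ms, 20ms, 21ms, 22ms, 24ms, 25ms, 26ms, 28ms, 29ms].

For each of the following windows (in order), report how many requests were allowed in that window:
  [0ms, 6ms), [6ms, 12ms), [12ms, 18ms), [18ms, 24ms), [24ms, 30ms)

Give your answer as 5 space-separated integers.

Processing requests:
  req#1 t=0ms (window 0): ALLOW
  req#2 t=1ms (window 0): ALLOW
  req#3 t=3ms (window 0): ALLOW
  req#4 t=4ms (window 0): ALLOW
  req#5 t=5ms (window 0): DENY
  req#6 t=7ms (window 1): ALLOW
  req#7 t=8ms (window 1): ALLOW
  req#8 t=9ms (window 1): ALLOW
  req#9 t=11ms (window 1): ALLOW
  req#10 t=12ms (window 2): ALLOW
  req#11 t=13ms (window 2): ALLOW
  req#12 t=14ms (window 2): ALLOW
  req#13 t=16ms (window 2): ALLOW
  req#14 t=17ms (window 2): DENY
  req#15 t=18ms (window 3): ALLOW
  req#16 t=20ms (window 3): ALLOW
  req#17 t=21ms (window 3): ALLOW
  req#18 t=22ms (window 3): ALLOW
  req#19 t=24ms (window 4): ALLOW
  req#20 t=25ms (window 4): ALLOW
  req#21 t=26ms (window 4): ALLOW
  req#22 t=28ms (window 4): ALLOW
  req#23 t=29ms (window 4): DENY

Allowed counts by window: 4 4 4 4 4

Answer: 4 4 4 4 4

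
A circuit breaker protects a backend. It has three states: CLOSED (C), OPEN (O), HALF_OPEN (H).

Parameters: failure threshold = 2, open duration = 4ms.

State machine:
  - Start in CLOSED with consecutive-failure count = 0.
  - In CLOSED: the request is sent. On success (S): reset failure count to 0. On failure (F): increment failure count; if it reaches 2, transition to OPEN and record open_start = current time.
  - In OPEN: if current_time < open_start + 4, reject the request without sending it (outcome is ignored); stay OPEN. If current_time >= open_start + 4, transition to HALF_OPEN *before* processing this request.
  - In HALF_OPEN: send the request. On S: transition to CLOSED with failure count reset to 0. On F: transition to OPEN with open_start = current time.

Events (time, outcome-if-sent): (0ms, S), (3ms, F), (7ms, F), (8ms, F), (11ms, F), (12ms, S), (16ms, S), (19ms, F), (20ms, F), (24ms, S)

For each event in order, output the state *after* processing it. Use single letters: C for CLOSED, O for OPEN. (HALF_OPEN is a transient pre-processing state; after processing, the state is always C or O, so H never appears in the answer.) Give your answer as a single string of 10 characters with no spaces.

State after each event:
  event#1 t=0ms outcome=S: state=CLOSED
  event#2 t=3ms outcome=F: state=CLOSED
  event#3 t=7ms outcome=F: state=OPEN
  event#4 t=8ms outcome=F: state=OPEN
  event#5 t=11ms outcome=F: state=OPEN
  event#6 t=12ms outcome=S: state=OPEN
  event#7 t=16ms outcome=S: state=CLOSED
  event#8 t=19ms outcome=F: state=CLOSED
  event#9 t=20ms outcome=F: state=OPEN
  event#10 t=24ms outcome=S: state=CLOSED

Answer: CCOOOOCCOC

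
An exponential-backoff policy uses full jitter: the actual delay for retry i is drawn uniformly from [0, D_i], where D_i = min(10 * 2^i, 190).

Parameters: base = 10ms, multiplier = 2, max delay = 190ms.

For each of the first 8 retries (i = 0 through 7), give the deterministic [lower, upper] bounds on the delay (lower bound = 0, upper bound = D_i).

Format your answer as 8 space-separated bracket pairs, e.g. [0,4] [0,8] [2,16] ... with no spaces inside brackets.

Computing bounds per retry:
  i=0: D_i=min(10*2^0,190)=10, bounds=[0,10]
  i=1: D_i=min(10*2^1,190)=20, bounds=[0,20]
  i=2: D_i=min(10*2^2,190)=40, bounds=[0,40]
  i=3: D_i=min(10*2^3,190)=80, bounds=[0,80]
  i=4: D_i=min(10*2^4,190)=160, bounds=[0,160]
  i=5: D_i=min(10*2^5,190)=190, bounds=[0,190]
  i=6: D_i=min(10*2^6,190)=190, bounds=[0,190]
  i=7: D_i=min(10*2^7,190)=190, bounds=[0,190]

Answer: [0,10] [0,20] [0,40] [0,80] [0,160] [0,190] [0,190] [0,190]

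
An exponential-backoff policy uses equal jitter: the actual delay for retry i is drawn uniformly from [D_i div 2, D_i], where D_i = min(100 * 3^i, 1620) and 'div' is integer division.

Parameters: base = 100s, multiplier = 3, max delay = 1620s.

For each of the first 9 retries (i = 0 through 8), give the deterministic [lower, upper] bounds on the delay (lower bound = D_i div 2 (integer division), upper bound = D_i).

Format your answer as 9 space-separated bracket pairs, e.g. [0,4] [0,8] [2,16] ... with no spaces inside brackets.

Answer: [50,100] [150,300] [450,900] [810,1620] [810,1620] [810,1620] [810,1620] [810,1620] [810,1620]

Derivation:
Computing bounds per retry:
  i=0: D_i=min(100*3^0,1620)=100, bounds=[50,100]
  i=1: D_i=min(100*3^1,1620)=300, bounds=[150,300]
  i=2: D_i=min(100*3^2,1620)=900, bounds=[450,900]
  i=3: D_i=min(100*3^3,1620)=1620, bounds=[810,1620]
  i=4: D_i=min(100*3^4,1620)=1620, bounds=[810,1620]
  i=5: D_i=min(100*3^5,1620)=1620, bounds=[810,1620]
  i=6: D_i=min(100*3^6,1620)=1620, bounds=[810,1620]
  i=7: D_i=min(100*3^7,1620)=1620, bounds=[810,1620]
  i=8: D_i=min(100*3^8,1620)=1620, bounds=[810,1620]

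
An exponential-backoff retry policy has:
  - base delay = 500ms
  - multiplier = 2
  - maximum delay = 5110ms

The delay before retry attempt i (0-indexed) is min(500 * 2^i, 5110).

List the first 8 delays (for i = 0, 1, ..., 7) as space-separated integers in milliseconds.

Computing each delay:
  i=0: min(500*2^0, 5110) = 500
  i=1: min(500*2^1, 5110) = 1000
  i=2: min(500*2^2, 5110) = 2000
  i=3: min(500*2^3, 5110) = 4000
  i=4: min(500*2^4, 5110) = 5110
  i=5: min(500*2^5, 5110) = 5110
  i=6: min(500*2^6, 5110) = 5110
  i=7: min(500*2^7, 5110) = 5110

Answer: 500 1000 2000 4000 5110 5110 5110 5110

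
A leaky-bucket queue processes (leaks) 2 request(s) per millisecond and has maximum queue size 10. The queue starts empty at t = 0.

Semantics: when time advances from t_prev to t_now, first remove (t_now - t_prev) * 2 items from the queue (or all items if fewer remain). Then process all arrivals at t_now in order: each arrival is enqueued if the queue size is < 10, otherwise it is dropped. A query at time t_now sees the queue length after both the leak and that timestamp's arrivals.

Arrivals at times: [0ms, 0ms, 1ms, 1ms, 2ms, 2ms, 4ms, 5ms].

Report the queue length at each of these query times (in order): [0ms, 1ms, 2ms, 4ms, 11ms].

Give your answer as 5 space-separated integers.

Answer: 2 2 2 1 0

Derivation:
Queue lengths at query times:
  query t=0ms: backlog = 2
  query t=1ms: backlog = 2
  query t=2ms: backlog = 2
  query t=4ms: backlog = 1
  query t=11ms: backlog = 0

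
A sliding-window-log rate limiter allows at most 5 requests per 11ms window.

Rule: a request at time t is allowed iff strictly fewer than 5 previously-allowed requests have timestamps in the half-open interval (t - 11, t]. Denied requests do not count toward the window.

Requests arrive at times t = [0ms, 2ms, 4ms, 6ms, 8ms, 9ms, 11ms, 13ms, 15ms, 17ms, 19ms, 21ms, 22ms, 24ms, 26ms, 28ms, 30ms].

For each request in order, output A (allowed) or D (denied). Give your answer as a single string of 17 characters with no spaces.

Tracking allowed requests in the window:
  req#1 t=0ms: ALLOW
  req#2 t=2ms: ALLOW
  req#3 t=4ms: ALLOW
  req#4 t=6ms: ALLOW
  req#5 t=8ms: ALLOW
  req#6 t=9ms: DENY
  req#7 t=11ms: ALLOW
  req#8 t=13ms: ALLOW
  req#9 t=15ms: ALLOW
  req#10 t=17ms: ALLOW
  req#11 t=19ms: ALLOW
  req#12 t=21ms: DENY
  req#13 t=22ms: ALLOW
  req#14 t=24ms: ALLOW
  req#15 t=26ms: ALLOW
  req#16 t=28ms: ALLOW
  req#17 t=30ms: ALLOW

Answer: AAAAADAAAAADAAAAA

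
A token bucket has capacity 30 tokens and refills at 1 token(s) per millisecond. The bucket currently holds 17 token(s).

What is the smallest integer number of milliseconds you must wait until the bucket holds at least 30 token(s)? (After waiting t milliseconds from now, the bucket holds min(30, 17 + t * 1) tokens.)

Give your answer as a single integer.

Need 17 + t * 1 >= 30, so t >= 13/1.
Smallest integer t = ceil(13/1) = 13.

Answer: 13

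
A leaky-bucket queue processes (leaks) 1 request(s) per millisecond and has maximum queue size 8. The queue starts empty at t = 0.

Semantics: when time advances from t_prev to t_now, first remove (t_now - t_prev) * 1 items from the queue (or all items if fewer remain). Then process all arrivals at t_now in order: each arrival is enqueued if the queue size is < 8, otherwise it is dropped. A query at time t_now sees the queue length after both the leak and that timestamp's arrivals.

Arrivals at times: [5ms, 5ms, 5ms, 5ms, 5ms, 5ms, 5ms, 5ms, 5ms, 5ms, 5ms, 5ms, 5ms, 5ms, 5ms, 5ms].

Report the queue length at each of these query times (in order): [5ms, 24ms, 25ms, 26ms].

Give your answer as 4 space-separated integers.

Queue lengths at query times:
  query t=5ms: backlog = 8
  query t=24ms: backlog = 0
  query t=25ms: backlog = 0
  query t=26ms: backlog = 0

Answer: 8 0 0 0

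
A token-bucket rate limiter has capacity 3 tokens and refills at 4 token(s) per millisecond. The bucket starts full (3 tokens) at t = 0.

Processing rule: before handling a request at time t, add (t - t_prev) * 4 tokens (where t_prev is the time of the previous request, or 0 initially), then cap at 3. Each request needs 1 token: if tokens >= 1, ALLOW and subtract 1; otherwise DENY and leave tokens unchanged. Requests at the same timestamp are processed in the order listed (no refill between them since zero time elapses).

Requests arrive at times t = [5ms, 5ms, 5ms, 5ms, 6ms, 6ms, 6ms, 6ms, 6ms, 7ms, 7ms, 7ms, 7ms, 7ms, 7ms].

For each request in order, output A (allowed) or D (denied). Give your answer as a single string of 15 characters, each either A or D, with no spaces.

Simulating step by step:
  req#1 t=5ms: ALLOW
  req#2 t=5ms: ALLOW
  req#3 t=5ms: ALLOW
  req#4 t=5ms: DENY
  req#5 t=6ms: ALLOW
  req#6 t=6ms: ALLOW
  req#7 t=6ms: ALLOW
  req#8 t=6ms: DENY
  req#9 t=6ms: DENY
  req#10 t=7ms: ALLOW
  req#11 t=7ms: ALLOW
  req#12 t=7ms: ALLOW
  req#13 t=7ms: DENY
  req#14 t=7ms: DENY
  req#15 t=7ms: DENY

Answer: AAADAAADDAAADDD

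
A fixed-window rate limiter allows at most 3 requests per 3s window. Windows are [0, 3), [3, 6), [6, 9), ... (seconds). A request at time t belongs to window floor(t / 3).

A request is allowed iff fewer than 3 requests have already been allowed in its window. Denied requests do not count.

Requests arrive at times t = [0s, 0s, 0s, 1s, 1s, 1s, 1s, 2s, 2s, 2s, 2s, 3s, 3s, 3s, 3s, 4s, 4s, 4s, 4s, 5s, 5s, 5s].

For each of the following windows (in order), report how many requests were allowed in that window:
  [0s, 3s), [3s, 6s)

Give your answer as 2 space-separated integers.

Answer: 3 3

Derivation:
Processing requests:
  req#1 t=0s (window 0): ALLOW
  req#2 t=0s (window 0): ALLOW
  req#3 t=0s (window 0): ALLOW
  req#4 t=1s (window 0): DENY
  req#5 t=1s (window 0): DENY
  req#6 t=1s (window 0): DENY
  req#7 t=1s (window 0): DENY
  req#8 t=2s (window 0): DENY
  req#9 t=2s (window 0): DENY
  req#10 t=2s (window 0): DENY
  req#11 t=2s (window 0): DENY
  req#12 t=3s (window 1): ALLOW
  req#13 t=3s (window 1): ALLOW
  req#14 t=3s (window 1): ALLOW
  req#15 t=3s (window 1): DENY
  req#16 t=4s (window 1): DENY
  req#17 t=4s (window 1): DENY
  req#18 t=4s (window 1): DENY
  req#19 t=4s (window 1): DENY
  req#20 t=5s (window 1): DENY
  req#21 t=5s (window 1): DENY
  req#22 t=5s (window 1): DENY

Allowed counts by window: 3 3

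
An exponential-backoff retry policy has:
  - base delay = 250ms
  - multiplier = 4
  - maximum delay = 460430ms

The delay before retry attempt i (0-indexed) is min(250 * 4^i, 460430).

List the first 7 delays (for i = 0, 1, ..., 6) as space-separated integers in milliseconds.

Computing each delay:
  i=0: min(250*4^0, 460430) = 250
  i=1: min(250*4^1, 460430) = 1000
  i=2: min(250*4^2, 460430) = 4000
  i=3: min(250*4^3, 460430) = 16000
  i=4: min(250*4^4, 460430) = 64000
  i=5: min(250*4^5, 460430) = 256000
  i=6: min(250*4^6, 460430) = 460430

Answer: 250 1000 4000 16000 64000 256000 460430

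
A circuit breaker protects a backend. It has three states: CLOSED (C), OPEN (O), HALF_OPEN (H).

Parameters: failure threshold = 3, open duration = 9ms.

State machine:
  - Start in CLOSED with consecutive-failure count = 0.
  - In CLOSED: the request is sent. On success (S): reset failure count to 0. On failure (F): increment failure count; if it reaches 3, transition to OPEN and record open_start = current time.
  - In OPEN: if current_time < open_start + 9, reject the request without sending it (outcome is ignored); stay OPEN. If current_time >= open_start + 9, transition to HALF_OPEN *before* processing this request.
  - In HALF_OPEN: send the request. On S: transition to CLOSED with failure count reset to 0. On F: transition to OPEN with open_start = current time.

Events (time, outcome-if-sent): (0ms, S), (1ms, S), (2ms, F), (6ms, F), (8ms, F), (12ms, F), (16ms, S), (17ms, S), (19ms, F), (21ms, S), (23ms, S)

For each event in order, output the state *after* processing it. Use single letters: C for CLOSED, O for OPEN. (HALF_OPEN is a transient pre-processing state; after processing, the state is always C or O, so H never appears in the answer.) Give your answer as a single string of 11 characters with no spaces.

Answer: CCCCOOOCCCC

Derivation:
State after each event:
  event#1 t=0ms outcome=S: state=CLOSED
  event#2 t=1ms outcome=S: state=CLOSED
  event#3 t=2ms outcome=F: state=CLOSED
  event#4 t=6ms outcome=F: state=CLOSED
  event#5 t=8ms outcome=F: state=OPEN
  event#6 t=12ms outcome=F: state=OPEN
  event#7 t=16ms outcome=S: state=OPEN
  event#8 t=17ms outcome=S: state=CLOSED
  event#9 t=19ms outcome=F: state=CLOSED
  event#10 t=21ms outcome=S: state=CLOSED
  event#11 t=23ms outcome=S: state=CLOSED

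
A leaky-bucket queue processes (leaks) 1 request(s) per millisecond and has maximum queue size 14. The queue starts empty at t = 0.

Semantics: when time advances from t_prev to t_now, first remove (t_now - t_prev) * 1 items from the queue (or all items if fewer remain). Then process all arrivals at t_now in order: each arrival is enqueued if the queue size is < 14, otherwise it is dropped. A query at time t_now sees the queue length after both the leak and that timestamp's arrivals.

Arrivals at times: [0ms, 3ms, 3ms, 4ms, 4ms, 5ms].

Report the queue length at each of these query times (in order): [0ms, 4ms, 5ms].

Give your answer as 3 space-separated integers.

Answer: 1 3 3

Derivation:
Queue lengths at query times:
  query t=0ms: backlog = 1
  query t=4ms: backlog = 3
  query t=5ms: backlog = 3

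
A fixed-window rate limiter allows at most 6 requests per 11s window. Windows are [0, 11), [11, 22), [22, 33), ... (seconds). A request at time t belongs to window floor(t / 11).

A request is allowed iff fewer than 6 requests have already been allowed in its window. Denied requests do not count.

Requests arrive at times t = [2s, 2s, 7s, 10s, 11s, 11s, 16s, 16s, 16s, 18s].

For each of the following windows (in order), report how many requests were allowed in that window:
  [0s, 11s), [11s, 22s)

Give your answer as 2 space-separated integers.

Answer: 4 6

Derivation:
Processing requests:
  req#1 t=2s (window 0): ALLOW
  req#2 t=2s (window 0): ALLOW
  req#3 t=7s (window 0): ALLOW
  req#4 t=10s (window 0): ALLOW
  req#5 t=11s (window 1): ALLOW
  req#6 t=11s (window 1): ALLOW
  req#7 t=16s (window 1): ALLOW
  req#8 t=16s (window 1): ALLOW
  req#9 t=16s (window 1): ALLOW
  req#10 t=18s (window 1): ALLOW

Allowed counts by window: 4 6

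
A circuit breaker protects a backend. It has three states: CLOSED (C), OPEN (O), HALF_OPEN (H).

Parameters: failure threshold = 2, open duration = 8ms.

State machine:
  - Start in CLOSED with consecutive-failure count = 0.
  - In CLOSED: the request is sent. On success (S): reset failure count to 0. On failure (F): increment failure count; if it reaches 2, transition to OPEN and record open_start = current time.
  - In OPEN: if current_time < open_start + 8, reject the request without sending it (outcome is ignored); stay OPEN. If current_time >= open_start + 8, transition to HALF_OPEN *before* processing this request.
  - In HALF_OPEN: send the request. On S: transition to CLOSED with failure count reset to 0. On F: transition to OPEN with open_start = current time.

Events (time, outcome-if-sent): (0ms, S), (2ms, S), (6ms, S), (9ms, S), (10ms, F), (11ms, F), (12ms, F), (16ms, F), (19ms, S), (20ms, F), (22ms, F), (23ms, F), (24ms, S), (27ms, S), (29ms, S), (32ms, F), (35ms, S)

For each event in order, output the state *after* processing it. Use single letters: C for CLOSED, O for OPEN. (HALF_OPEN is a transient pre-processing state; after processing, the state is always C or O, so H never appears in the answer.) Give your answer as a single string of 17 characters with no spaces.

Answer: CCCCCOOOCCOOOOOOO

Derivation:
State after each event:
  event#1 t=0ms outcome=S: state=CLOSED
  event#2 t=2ms outcome=S: state=CLOSED
  event#3 t=6ms outcome=S: state=CLOSED
  event#4 t=9ms outcome=S: state=CLOSED
  event#5 t=10ms outcome=F: state=CLOSED
  event#6 t=11ms outcome=F: state=OPEN
  event#7 t=12ms outcome=F: state=OPEN
  event#8 t=16ms outcome=F: state=OPEN
  event#9 t=19ms outcome=S: state=CLOSED
  event#10 t=20ms outcome=F: state=CLOSED
  event#11 t=22ms outcome=F: state=OPEN
  event#12 t=23ms outcome=F: state=OPEN
  event#13 t=24ms outcome=S: state=OPEN
  event#14 t=27ms outcome=S: state=OPEN
  event#15 t=29ms outcome=S: state=OPEN
  event#16 t=32ms outcome=F: state=OPEN
  event#17 t=35ms outcome=S: state=OPEN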